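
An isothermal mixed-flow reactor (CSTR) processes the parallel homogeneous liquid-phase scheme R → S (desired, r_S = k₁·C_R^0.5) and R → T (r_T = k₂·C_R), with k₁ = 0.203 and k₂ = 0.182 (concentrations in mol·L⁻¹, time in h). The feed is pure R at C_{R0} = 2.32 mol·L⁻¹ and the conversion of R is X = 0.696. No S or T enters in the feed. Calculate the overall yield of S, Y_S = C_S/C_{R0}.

Exit C_R = C_{R0}(1−X) = 2.32×0.304 = 0.7053 mol·L⁻¹.
Rates in a CSTR are evaluated at the outlet concentration: r_S = 0.203×0.7053^0.5 = 0.1705, r_T = 0.182×0.7053 = 0.1284.
Fraction of consumed R going to S: r_S/(r_S+r_T) = 0.5705.
C_S = 0.5705·C_{R0}·X = 0.5705×2.32×0.696 = 0.921 mol·L⁻¹; Y_S = C_S/C_{R0} = 0.397.

0.397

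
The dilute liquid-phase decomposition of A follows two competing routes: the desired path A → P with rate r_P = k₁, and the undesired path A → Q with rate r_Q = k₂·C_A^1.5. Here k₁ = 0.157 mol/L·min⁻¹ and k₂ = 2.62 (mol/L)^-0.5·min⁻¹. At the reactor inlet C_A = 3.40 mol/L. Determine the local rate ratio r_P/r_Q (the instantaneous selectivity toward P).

S_{P/Q} = r_P/r_Q = (k₁)/(k₂·C_A^1.5) = (k₁/k₂)·C_A^-1.5.
= (0.157) / (2.62×3.400^1.5) = 0.1570/16.43 = 0.00956.
The undesired path is higher order in A, so low C_A (CSTR or dilute feed) favours P.

0.00956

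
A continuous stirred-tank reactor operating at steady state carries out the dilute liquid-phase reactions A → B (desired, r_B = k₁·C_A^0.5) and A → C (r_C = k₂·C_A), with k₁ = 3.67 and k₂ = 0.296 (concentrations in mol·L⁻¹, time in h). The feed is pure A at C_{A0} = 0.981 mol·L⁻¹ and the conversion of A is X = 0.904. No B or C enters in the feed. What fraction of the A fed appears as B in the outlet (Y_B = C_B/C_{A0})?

0.882

Exit C_A = C_{A0}(1−X) = 0.981×0.0960 = 0.09418 mol·L⁻¹.
Rates in a CSTR are evaluated at the outlet concentration: r_B = 3.67×0.09418^0.5 = 1.126, r_C = 0.296×0.09418 = 0.02788.
Fraction of consumed A going to B: r_B/(r_B+r_C) = 0.9758.
C_B = 0.9758·C_{A0}·X = 0.9758×0.981×0.904 = 0.865 mol·L⁻¹; Y_B = C_B/C_{A0} = 0.882.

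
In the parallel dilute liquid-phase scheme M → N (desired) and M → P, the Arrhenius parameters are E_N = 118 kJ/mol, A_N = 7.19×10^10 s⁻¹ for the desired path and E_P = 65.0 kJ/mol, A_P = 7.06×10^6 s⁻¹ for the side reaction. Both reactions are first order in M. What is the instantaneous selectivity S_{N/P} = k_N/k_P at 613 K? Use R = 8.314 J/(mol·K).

With equal orders, S_{N/P} = k_N/k_P = (A_N/A_P)·exp[(E_P−E_N)/(RT)].
(E_P−E_N)/(RT) = (65.0−118)×10³/(8.314×613) = -53000/5096 = -10.40.
k_N/k_P = (7.19×10^10/7.06×10^6)·exp(-10.40) = 10184 × 3.045×10^-5 = 0.310.
Since E_N > E_P, raising the temperature improves selectivity toward N.

0.310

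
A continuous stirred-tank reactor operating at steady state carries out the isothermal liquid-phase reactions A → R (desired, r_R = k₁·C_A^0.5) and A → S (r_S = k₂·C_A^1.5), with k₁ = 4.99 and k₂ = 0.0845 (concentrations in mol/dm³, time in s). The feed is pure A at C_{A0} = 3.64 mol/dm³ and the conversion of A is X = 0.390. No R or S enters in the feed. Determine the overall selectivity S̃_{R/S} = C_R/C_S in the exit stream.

26.6

Exit C_A = C_{A0}(1−X) = 3.64×0.610 = 2.220 mol/dm³.
In a CSTR the entire volume is at exit conditions, so r_R = 4.99×2.220^0.5 = 7.436 and r_S = 0.0845×2.220^1.5 = 0.2796.
Overall selectivity = C_R/C_S = r_Rτ/(r_Sτ) = r_R/r_S = 26.6.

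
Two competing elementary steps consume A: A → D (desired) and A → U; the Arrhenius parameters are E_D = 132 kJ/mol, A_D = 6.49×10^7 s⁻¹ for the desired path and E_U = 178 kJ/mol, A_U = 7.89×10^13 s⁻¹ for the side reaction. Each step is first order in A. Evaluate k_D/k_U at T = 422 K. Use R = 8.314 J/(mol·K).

Since both paths have the same order in A, the concentration cancels and S_{D/U} = k_D/k_U = (A_D/A_U)·exp[(E_U−E_D)/(RT)].
(E_U−E_D)/(RT) = (178−132)×10³/(8.314×422) = 46000/3509 = 13.11.
k_D/k_U = (6.49×10^7/7.89×10^13)·exp(13.11) = 8.226×10^-7 × 4.943×10^5 = 0.407.

0.407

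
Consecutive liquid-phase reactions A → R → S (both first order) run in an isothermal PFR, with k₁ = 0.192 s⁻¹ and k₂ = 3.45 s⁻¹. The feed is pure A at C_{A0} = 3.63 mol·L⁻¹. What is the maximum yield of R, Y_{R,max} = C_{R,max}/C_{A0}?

0.0469

For a first-order series the maximum intermediate yield is C_{R,max}/C_{A0} = (k₁/k₂)^[k₂/(k₂−k₁)].
= (0.192/3.45)^(3.45/(3.45−0.192)) = (0.05565)^(1.059) = 0.04694.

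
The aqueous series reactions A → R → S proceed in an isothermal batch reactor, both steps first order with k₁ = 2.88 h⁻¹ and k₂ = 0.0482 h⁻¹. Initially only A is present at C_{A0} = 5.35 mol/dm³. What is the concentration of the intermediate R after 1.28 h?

For first-order series with pure A initially, C_R(t) = k₁C_{A0}/(k₂−k₁)·(e^(−k₁t) − e^(−k₂t)).
e^(−k₁t) = e^(−2.88×1.28) = e^(−3.686) = 0.02506; e^(−k₂t) = e^(−0.06170) = 0.9402.
C_R = 2.88×5.35/(0.0482−2.88) × (0.02506−0.9402) = (-5.441)×(-0.9151) = 4.979 mol/dm³.

4.98 mol/dm³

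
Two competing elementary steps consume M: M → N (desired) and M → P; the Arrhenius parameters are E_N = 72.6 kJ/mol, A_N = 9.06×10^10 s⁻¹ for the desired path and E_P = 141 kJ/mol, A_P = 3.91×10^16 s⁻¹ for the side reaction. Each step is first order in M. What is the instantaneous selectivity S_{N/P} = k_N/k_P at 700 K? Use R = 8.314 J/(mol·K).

k_N/k_P = (A_N/A_P)·exp[−(E_N−E_P)/(RT)] = (A_N/A_P)·exp[(E_P−E_N)/(RT)].
(E_P−E_N)/(RT) = (141−72.6)×10³/(8.314×700) = 68400/5820 = 11.75.
k_N/k_P = (9.06×10^10/3.91×10^16)·exp(11.75) = 2.317×10^-6 × 1.271×10^5 = 0.295.
Since E_N < E_P, lowering the temperature improves selectivity toward N.

0.295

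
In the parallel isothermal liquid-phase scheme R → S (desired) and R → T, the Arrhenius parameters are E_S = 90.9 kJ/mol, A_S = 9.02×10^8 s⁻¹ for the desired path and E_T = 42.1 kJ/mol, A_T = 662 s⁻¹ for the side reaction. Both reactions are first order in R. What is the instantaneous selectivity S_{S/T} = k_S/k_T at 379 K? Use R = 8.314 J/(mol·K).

k_S/k_T = (A_S/A_T)·exp[−(E_S−E_T)/(RT)] = (A_S/A_T)·exp[(E_T−E_S)/(RT)].
(E_T−E_S)/(RT) = (42.1−90.9)×10³/(8.314×379) = -48800/3151 = -15.49.
k_S/k_T = (9.02×10^8/662)·exp(-15.49) = 1.363×10^6 × 1.879×10^-7 = 0.256.
Since E_S > E_T, raising the temperature improves selectivity toward S.

0.256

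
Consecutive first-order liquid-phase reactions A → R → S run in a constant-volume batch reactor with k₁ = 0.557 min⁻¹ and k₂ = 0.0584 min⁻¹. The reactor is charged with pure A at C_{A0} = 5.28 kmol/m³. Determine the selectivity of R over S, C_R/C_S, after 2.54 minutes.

10.6

Solving the coupled first-order balances gives C_R(t) = [k₁/(k₂−k₁)]·C_{A0}·(e^(−k₁t) − e^(−k₂t)).
e^(−k₁t) = e^(−0.557×2.54) = e^(−1.415) = 0.2430; e^(−k₂t) = e^(−0.1483) = 0.8621.
C_R = 0.557×5.28/(0.0584−0.557) × (0.2430−0.8621) = (-5.898)×(-0.6192) = 3.652 kmol/m³.
C_A = C_{A0}e^(−k₁t) = 1.283 kmol/m³, so C_S = C_{A0}−C_A−C_R = 0.3450 kmol/m³; C_R/C_S = 10.6.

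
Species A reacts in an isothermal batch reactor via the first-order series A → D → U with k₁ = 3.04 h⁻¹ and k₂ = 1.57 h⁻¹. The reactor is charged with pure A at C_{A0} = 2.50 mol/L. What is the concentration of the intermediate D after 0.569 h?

1.20 mol/L

For first-order series with pure A initially, C_D(t) = k₁C_{A0}/(k₂−k₁)·(e^(−k₁t) − e^(−k₂t)).
e^(−k₁t) = e^(−3.04×0.569) = e^(−1.730) = 0.1773; e^(−k₂t) = e^(−0.8933) = 0.4093.
C_D = 3.04×2.50/(1.57−3.04) × (0.1773−0.4093) = (-5.170)×(-0.2320) = 1.199 mol/L.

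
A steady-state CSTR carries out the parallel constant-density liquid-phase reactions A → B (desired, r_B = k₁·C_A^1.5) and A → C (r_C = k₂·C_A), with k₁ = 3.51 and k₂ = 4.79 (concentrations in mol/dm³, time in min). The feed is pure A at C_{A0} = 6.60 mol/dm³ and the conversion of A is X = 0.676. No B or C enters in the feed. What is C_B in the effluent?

Exit C_A = C_{A0}(1−X) = 6.60×0.324 = 2.138 mol/dm³.
Rates in a CSTR are evaluated at the outlet concentration: r_B = 3.51×2.138^1.5 = 10.98, r_C = 4.79×2.138 = 10.24.
Fraction of consumed A going to B: r_B/(r_B+r_C) = 0.5173.
C_B = 0.5173·C_{A0}·X = 0.5173×6.60×0.676 = 2.31 mol/dm³.

2.31 mol/dm³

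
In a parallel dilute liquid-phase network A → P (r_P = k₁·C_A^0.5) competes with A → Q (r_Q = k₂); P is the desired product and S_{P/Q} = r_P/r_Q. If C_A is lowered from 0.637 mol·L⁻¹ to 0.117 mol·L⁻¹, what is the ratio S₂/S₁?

S_{P/Q} = (k₁/k₂)·C_A^0.5, so S₂/S₁ = (C_{A,2}/C_{A,1})^0.5.
= (0.117/0.637)^0.5 = (0.1837)^0.5 = 0.429.
Selectivity toward P falls as C_A falls — high-concentration operation is favoured.

0.429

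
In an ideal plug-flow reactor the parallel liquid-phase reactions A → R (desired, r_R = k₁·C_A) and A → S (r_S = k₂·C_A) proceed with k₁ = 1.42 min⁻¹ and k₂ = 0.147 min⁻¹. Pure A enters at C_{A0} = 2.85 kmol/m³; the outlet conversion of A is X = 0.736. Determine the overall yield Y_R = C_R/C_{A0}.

C_A = C_{A0}(1−X) = 0.7524 kmol/m³.
Both paths are first order in A, so the instantaneous fraction to R is constant: dC_R/d(−C_A) = k₁/(k₁+k₂) = 0.9062.
C_R = 0.9062·(C_{A0}−C_A) = 0.9062×2.098 = 1.90 kmol/m³.
Y_R = C_R/C_{A0} = 1.901/2.85 = 0.667.

0.667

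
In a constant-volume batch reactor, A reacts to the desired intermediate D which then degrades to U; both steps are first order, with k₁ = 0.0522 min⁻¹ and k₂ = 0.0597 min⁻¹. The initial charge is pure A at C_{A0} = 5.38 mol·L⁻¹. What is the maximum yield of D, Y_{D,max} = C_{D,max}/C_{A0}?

At the optimum, C_{D,max}/C_{A0} = (k₁/k₂)^[k₂/(k₂−k₁)].
= (0.0522/0.0597)^(0.0597/(0.0597−0.0522)) = (0.8744)^(7.960) = 0.3435.

0.343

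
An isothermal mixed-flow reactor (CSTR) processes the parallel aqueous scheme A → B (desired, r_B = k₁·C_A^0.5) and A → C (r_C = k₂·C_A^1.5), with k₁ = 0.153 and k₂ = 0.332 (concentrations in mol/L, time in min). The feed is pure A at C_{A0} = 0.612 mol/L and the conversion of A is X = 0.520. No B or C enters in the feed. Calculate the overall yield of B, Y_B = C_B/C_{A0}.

Exit C_A = C_{A0}(1−X) = 0.612×0.480 = 0.2938 mol/L.
In a CSTR the entire volume is at exit conditions, so r_B = 0.153×0.2938^0.5 = 0.08293 and r_C = 0.332×0.2938^1.5 = 0.05286.
Fraction of consumed A going to B: r_B/(r_B+r_C) = 0.6107.
C_B = 0.6107·C_{A0}·X = 0.6107×0.612×0.520 = 0.194 mol/L; Y_B = C_B/C_{A0} = 0.318.

0.318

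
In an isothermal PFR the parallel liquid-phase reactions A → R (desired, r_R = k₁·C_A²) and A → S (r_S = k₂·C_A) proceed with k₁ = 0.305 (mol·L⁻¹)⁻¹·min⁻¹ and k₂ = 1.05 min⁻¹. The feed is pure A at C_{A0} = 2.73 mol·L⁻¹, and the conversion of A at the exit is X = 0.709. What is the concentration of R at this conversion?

C_A = C_{A0}(1−X) = 0.7944 mol·L⁻¹.
Along a PFR/batch, dC_S/dC_A = −r_S/(r_R+r_S) = −k₂/(k₂+k₁·C_A).
Integrating from C_{A0} to C_A: C_S = (1.05/0.305)·ln[(1.05+0.305·2.73)/(1.05+0.305·0.794)] = 3.443·ln(1.883/1.292) = 1.295 mol·L⁻¹.
Then C_R = (C_{A0}−C_A) − C_S = 1.936 − 1.295 = 0.6403 mol·L⁻¹.

0.640 mol·L⁻¹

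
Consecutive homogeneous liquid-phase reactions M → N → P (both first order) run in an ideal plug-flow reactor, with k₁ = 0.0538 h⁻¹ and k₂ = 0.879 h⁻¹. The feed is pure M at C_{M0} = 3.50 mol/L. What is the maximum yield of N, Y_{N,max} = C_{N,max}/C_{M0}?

For a first-order series the maximum intermediate yield is C_{N,max}/C_{M0} = (k₁/k₂)^[k₂/(k₂−k₁)].
= (0.0538/0.879)^(0.879/(0.879−0.0538)) = (0.06121)^(1.065) = 0.05101.

0.0510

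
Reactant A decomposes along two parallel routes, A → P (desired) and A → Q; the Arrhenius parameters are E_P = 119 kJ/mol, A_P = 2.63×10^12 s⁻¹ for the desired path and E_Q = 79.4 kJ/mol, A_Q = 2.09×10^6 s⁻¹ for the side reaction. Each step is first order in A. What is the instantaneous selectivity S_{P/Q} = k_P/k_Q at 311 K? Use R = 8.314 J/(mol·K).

k_P/k_Q = (A_P/A_Q)·exp[−(E_P−E_Q)/(RT)] = (A_P/A_Q)·exp[(E_Q−E_P)/(RT)].
(E_Q−E_P)/(RT) = (79.4−119)×10³/(8.314×311) = -39600/2586 = -15.32.
k_P/k_Q = (2.63×10^12/2.09×10^6)·exp(-15.32) = 1.258×10^6 × 2.232×10^-7 = 0.281.

0.281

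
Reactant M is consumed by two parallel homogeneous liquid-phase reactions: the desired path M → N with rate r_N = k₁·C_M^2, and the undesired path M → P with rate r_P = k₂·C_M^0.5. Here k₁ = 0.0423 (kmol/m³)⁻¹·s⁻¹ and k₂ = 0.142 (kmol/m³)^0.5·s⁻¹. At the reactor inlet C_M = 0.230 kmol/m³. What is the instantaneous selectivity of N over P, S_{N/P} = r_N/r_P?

0.0329

S_{N/P} = r_N/r_P = (k₁·C_M^2)/(k₂·C_M^0.5) = (k₁/k₂)·C_M^1.5.
= (0.0423×0.2300^2) / (0.142×0.2300^0.5) = 0.002238/0.06810 = 0.0329.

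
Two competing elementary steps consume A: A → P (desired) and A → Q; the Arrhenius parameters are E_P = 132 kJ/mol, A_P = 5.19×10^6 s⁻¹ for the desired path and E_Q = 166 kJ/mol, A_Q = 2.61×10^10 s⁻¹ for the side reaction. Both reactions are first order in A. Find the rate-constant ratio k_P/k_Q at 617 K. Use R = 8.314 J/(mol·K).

With equal orders, S_{P/Q} = k_P/k_Q = (A_P/A_Q)·exp[(E_Q−E_P)/(RT)].
(E_Q−E_P)/(RT) = (166−132)×10³/(8.314×617) = 34000/5130 = 6.628.
k_P/k_Q = (5.19×10^6/2.61×10^10)·exp(6.628) = 1.989×10^-4 × 756.0 = 0.150.

0.150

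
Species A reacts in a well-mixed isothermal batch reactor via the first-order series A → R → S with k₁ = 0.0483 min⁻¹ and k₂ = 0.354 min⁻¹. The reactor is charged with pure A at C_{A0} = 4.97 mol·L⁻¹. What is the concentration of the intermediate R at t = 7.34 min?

Solving the coupled first-order balances gives C_R(t) = [k₁/(k₂−k₁)]·C_{A0}·(e^(−k₁t) − e^(−k₂t)).
e^(−k₁t) = e^(−0.0483×7.34) = e^(−0.3545) = 0.7015; e^(−k₂t) = e^(−2.598) = 0.07440.
C_R = 0.0483×4.97/(0.354−0.0483) × (0.7015−0.07440) = 0.7853×0.6271 = 0.4924 mol·L⁻¹.

0.492 mol·L⁻¹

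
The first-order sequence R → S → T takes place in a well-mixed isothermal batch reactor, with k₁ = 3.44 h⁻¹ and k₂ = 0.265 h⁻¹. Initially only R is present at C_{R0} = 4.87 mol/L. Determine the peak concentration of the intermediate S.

Evaluating C_S at t_opt = ln(k₂/k₁)/(k₂−k₁) gives C_{S,max}/C_{R0} = (k₁/k₂)^[k₂/(k₂−k₁)].
= (3.44/0.265)^(0.265/(0.265−3.44)) = (12.98)^(-0.08346) = 0.8074.
C_{S,max} = 0.8074×4.87 = 3.93 mol/L.

3.93 mol/L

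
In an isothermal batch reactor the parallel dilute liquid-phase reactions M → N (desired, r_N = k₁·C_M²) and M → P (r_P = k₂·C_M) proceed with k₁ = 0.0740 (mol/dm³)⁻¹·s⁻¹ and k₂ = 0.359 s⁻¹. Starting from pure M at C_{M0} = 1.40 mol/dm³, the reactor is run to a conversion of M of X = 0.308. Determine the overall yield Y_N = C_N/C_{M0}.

0.0603

C_M = C_{M0}(1−X) = 0.9688 mol/dm³.
Along a PFR/batch, dC_P/dC_M = −r_P/(r_N+r_P) = −k₂/(k₂+k₁·C_M).
Integrating from C_{M0} to C_M: C_P = (0.359/0.0740)·ln[(0.359+0.0740·1.40)/(0.359+0.0740·0.969)] = 4.851·ln(0.4626/0.4307) = 0.3467 mol/dm³.
Then C_N = (C_{M0}−C_M) − C_P = 0.4312 − 0.3467 = 0.08447 mol/dm³.
Y_N = C_N/C_{M0} = 0.08447/1.40 = 0.0603.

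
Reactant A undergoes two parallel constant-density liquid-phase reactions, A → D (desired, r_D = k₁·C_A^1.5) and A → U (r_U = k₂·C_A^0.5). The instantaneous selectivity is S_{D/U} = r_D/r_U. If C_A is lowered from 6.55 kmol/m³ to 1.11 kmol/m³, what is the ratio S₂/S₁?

S_{D/U} = (k₁/k₂)·C_A, so S₂/S₁ = (C_{A,2}/C_{A,1}).
= 1.11/6.55 = 0.169.

0.169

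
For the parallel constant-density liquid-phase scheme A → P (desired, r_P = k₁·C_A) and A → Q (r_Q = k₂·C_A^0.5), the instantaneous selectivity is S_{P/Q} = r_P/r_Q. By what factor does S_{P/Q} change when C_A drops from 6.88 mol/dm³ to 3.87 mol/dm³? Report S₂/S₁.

S_{P/Q} = (k₁/k₂)·C_A^0.5, so S₂/S₁ = (C_{A,2}/C_{A,1})^0.5.
= (3.87/6.88)^0.5 = (0.5625)^0.5 = 0.750.
Selectivity toward P falls as C_A falls — high-concentration operation is favoured.

0.750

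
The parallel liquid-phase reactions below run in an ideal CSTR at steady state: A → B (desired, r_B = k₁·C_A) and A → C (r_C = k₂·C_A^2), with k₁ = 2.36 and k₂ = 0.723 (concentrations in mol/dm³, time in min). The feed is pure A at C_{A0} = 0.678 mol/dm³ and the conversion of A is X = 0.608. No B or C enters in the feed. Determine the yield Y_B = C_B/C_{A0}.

Exit C_A = C_{A0}(1−X) = 0.678×0.392 = 0.2658 mol/dm³.
A CSTR operates uniformly at the exit composition, giving r_B = 0.6272 and r_C = 0.05107 (each k·C_A^n at C_A = 0.2658).
Fraction of consumed A going to B: r_B/(r_B+r_C) = 0.9247.
C_B = 0.9247·C_{A0}·X = 0.9247×0.678×0.608 = 0.381 mol/dm³; Y_B = C_B/C_{A0} = 0.562.

0.562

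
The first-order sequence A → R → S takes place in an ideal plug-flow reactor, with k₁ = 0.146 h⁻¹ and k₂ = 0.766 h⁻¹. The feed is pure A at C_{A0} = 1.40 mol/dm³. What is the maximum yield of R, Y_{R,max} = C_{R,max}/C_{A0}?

0.129

For a first-order series the maximum intermediate yield is C_{R,max}/C_{A0} = (k₁/k₂)^[k₂/(k₂−k₁)].
= (0.146/0.766)^(0.766/(0.766−0.146)) = (0.1906)^(1.235) = 0.1290.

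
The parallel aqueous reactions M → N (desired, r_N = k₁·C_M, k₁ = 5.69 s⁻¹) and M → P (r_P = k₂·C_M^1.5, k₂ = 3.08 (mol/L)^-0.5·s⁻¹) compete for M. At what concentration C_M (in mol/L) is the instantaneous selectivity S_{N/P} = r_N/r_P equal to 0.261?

S_{N/P} = (k₁/k₂)·C_M^-0.5 ⇒ C_M = (S·k₂/k₁)^(-2).
= (0.261×3.08/5.69)^(-2) = (0.1413)^(-2) = 50.1 mol/L.

50.1 mol/L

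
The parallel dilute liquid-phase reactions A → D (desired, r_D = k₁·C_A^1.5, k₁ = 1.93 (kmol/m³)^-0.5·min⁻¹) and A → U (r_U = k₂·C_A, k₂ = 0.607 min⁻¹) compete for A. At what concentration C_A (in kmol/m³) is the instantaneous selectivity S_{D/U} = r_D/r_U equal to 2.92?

0.843 kmol/m³

S_{D/U} = (k₁/k₂)·C_A^0.5 ⇒ C_A = (S·k₂/k₁)^(2).
= (2.92×0.607/1.93)^(2) = (0.9184)^(2) = 0.843 kmol/m³.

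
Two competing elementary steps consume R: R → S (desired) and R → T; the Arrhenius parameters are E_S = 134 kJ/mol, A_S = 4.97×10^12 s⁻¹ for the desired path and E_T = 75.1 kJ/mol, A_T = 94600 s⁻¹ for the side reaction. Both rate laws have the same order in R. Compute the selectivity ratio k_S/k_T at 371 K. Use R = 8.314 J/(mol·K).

With equal orders, S_{S/T} = k_S/k_T = (A_S/A_T)·exp[(E_T−E_S)/(RT)].
(E_T−E_S)/(RT) = (75.1−134)×10³/(8.314×371) = -58900/3084 = -19.10.
k_S/k_T = (4.97×10^12/94600)·exp(-19.10) = 5.254×10^7 × 5.092×10^-9 = 0.268.
Since E_S > E_T, raising the temperature improves selectivity toward S.

0.268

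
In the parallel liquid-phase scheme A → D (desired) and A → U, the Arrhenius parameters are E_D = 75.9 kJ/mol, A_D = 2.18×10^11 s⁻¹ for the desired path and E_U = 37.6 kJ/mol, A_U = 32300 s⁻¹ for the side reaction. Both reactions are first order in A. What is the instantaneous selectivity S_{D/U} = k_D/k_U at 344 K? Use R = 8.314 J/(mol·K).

k_D/k_U = (A_D/A_U)·exp[−(E_D−E_U)/(RT)] = (A_D/A_U)·exp[(E_U−E_D)/(RT)].
(E_U−E_D)/(RT) = (37.6−75.9)×10³/(8.314×344) = -38300/2860 = -13.39.
k_D/k_U = (2.18×10^11/32300)·exp(-13.39) = 6.749×10^6 × 1.528×10^-6 = 10.3.
Since E_D > E_U, raising the temperature improves selectivity toward D.

10.3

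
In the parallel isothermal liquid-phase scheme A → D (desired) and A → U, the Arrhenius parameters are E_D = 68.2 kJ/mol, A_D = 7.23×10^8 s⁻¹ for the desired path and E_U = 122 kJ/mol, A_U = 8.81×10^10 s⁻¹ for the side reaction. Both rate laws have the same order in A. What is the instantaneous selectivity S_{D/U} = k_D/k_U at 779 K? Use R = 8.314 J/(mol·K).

33.2

k_D/k_U = (A_D/A_U)·exp[−(E_D−E_U)/(RT)] = (A_D/A_U)·exp[(E_U−E_D)/(RT)].
(E_U−E_D)/(RT) = (122−68.2)×10³/(8.314×779) = 53800/6477 = 8.307.
k_D/k_U = (7.23×10^8/8.81×10^10)·exp(8.307) = 0.008207 × 4051 = 33.2.
Since E_D < E_U, lowering the temperature improves selectivity toward D.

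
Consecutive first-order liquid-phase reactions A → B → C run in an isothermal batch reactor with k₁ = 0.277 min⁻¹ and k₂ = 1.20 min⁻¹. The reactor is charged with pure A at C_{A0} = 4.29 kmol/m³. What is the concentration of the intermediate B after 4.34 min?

Solving the coupled first-order balances gives C_B(t) = [k₁/(k₂−k₁)]·C_{A0}·(e^(−k₁t) − e^(−k₂t)).
e^(−k₁t) = e^(−0.277×4.34) = e^(−1.202) = 0.3005; e^(−k₂t) = e^(−5.208) = 0.005473.
C_B = 0.277×4.29/(1.20−0.277) × (0.3005−0.005473) = 1.287×0.2951 = 0.3799 kmol/m³.

0.380 kmol/m³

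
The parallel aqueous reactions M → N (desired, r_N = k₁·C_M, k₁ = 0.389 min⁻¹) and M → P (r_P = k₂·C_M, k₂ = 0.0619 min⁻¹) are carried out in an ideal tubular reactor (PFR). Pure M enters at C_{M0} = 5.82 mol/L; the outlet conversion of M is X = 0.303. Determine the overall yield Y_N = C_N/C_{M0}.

C_M = C_{M0}(1−X) = 4.057 mol/L.
Both paths are first order in M, so the instantaneous fraction to N is constant: dC_N/d(−C_M) = k₁/(k₁+k₂) = 0.8627.
C_N = 0.8627·(C_{M0}−C_M) = 0.8627×1.763 = 1.52 mol/L.
Y_N = C_N/C_{M0} = 1.521/5.82 = 0.261.

0.261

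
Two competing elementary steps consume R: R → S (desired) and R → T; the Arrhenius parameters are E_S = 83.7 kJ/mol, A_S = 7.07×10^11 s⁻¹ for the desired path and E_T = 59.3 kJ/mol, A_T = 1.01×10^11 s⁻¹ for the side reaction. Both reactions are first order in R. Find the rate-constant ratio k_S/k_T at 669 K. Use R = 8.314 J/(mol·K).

With equal orders, S_{S/T} = k_S/k_T = (A_S/A_T)·exp[(E_T−E_S)/(RT)].
(E_T−E_S)/(RT) = (59.3−83.7)×10³/(8.314×669) = -24400/5562 = -4.387.
k_S/k_T = (7.07×10^11/1.01×10^11)·exp(-4.387) = 7.000 × 0.01244 = 0.0871.

0.0871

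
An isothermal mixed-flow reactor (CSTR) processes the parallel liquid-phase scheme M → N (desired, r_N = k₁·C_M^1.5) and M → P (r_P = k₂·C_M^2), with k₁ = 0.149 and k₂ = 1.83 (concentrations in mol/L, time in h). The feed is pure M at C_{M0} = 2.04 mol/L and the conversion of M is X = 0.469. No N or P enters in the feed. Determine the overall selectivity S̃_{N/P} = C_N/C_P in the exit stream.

Exit C_M = C_{M0}(1−X) = 2.04×0.531 = 1.083 mol/L.
A CSTR operates uniformly at the exit composition, giving r_N = 0.1680 and r_P = 2.147 (each k·C_M^n at C_M = 1.083).
Overall selectivity = C_N/C_P = r_Nτ/(r_Pτ) = r_N/r_P = 0.0782.

0.0782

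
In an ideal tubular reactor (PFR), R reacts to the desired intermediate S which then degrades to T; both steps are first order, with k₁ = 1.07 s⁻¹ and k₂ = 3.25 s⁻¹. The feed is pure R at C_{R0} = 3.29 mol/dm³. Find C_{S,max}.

0.628 mol/dm³

At the optimum, C_{S,max}/C_{R0} = (k₁/k₂)^[k₂/(k₂−k₁)].
= (1.07/3.25)^(3.25/(3.25−1.07)) = (0.3292)^(1.491) = 0.1908.
C_{S,max} = 0.1908×3.29 = 0.628 mol/dm³.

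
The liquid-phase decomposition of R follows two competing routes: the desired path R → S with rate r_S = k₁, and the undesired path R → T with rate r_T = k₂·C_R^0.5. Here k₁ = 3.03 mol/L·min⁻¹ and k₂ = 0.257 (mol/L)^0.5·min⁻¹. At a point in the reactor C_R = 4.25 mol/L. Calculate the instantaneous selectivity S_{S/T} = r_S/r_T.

5.72

S_{S/T} = r_S/r_T = (k₁)/(k₂·C_R^0.5) = (k₁/k₂)·C_R^-0.5.
= (3.03) / (0.257×4.250^0.5) = 3.030/0.5298 = 5.72.
The undesired path is higher order in R, so low C_R (CSTR or dilute feed) favours S.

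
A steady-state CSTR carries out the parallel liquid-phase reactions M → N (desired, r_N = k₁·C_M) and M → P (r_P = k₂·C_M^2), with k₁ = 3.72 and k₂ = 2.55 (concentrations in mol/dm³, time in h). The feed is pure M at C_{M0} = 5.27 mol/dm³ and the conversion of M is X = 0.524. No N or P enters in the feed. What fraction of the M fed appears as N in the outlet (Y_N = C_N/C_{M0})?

0.193

Exit C_M = C_{M0}(1−X) = 5.27×0.476 = 2.509 mol/dm³.
A CSTR operates uniformly at the exit composition, giving r_N = 9.332 and r_P = 16.05 (each k·C_M^n at C_M = 2.509).
Fraction of consumed M going to N: r_N/(r_N+r_P) = 0.3677.
C_N = 0.3677·C_{M0}·X = 0.3677×5.27×0.524 = 1.02 mol/dm³; Y_N = C_N/C_{M0} = 0.193.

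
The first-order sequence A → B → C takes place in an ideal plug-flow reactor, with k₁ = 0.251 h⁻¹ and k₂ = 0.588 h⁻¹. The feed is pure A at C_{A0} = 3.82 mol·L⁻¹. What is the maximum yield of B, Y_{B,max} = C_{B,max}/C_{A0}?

0.226

For a first-order series the maximum intermediate yield is C_{B,max}/C_{A0} = (k₁/k₂)^[k₂/(k₂−k₁)].
= (0.251/0.588)^(0.588/(0.588−0.251)) = (0.4269)^(1.745) = 0.2264.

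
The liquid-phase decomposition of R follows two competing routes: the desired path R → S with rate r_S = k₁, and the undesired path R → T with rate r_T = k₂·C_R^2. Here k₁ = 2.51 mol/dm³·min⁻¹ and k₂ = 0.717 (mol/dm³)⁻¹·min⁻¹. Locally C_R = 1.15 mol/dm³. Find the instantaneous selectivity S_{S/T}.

2.65

S_{S/T} = r_S/r_T = (k₁)/(k₂·C_R^2) = (k₁/k₂)·C_R^-2.
= (2.51) / (0.717×1.150^2) = 2.510/0.9482 = 2.65.
The undesired path is higher order in R, so low C_R (CSTR or dilute feed) favours S.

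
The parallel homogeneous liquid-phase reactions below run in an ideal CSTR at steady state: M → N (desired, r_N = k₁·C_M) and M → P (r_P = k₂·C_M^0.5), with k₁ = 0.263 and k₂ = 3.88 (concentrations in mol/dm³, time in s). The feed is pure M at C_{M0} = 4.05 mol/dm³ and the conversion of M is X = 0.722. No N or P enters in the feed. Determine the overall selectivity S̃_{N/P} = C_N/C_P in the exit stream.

0.0719

Exit C_M = C_{M0}(1−X) = 4.05×0.278 = 1.126 mol/dm³.
A CSTR operates uniformly at the exit composition, giving r_N = 0.2961 and r_P = 4.117 (each k·C_M^n at C_M = 1.126).
Overall selectivity = C_N/C_P = r_Nτ/(r_Pτ) = r_N/r_P = 0.0719.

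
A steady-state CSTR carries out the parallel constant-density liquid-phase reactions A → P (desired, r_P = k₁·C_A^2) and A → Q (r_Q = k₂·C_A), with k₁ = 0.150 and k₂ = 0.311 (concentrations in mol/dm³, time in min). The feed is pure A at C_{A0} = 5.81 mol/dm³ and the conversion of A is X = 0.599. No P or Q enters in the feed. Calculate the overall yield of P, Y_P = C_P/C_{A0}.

Exit C_A = C_{A0}(1−X) = 5.81×0.401 = 2.330 mol/dm³.
Rates in a CSTR are evaluated at the outlet concentration: r_P = 0.150×2.330^2 = 0.8142, r_Q = 0.311×2.330 = 0.7246.
Fraction of consumed A going to P: r_P/(r_P+r_Q) = 0.5291.
C_P = 0.5291·C_{A0}·X = 0.5291×5.81×0.599 = 1.84 mol/dm³; Y_P = C_P/C_{A0} = 0.317.

0.317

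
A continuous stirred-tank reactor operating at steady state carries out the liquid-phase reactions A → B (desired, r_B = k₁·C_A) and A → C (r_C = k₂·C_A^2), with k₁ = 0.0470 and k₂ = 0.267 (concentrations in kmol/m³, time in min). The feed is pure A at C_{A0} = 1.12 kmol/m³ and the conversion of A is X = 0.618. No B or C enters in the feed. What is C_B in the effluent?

Exit C_A = C_{A0}(1−X) = 1.12×0.382 = 0.4278 kmol/m³.
In a CSTR the entire volume is at exit conditions, so r_B = 0.0470×0.4278 = 0.02011 and r_C = 0.267×0.4278^2 = 0.04887.
Fraction of consumed A going to B: r_B/(r_B+r_C) = 0.2915.
C_B = 0.2915·C_{A0}·X = 0.2915×1.12×0.618 = 0.202 kmol/m³.

0.202 kmol/m³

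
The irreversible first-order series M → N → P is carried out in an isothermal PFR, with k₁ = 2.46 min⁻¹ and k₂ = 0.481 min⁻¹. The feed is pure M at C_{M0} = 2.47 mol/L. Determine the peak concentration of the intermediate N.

For a first-order series the maximum intermediate yield is C_{N,max}/C_{M0} = (k₁/k₂)^[k₂/(k₂−k₁)].
= (2.46/0.481)^(0.481/(0.481−2.46)) = (5.114)^(-0.2431) = 0.6726.
C_{N,max} = 0.6726×2.47 = 1.66 mol/L.

1.66 mol/L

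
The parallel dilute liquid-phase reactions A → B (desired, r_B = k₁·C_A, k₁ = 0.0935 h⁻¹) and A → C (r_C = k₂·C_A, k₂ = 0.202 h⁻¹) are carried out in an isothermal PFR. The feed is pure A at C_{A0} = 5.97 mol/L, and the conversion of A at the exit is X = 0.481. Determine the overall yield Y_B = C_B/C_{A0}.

0.152

C_A = C_{A0}(1−X) = 3.098 mol/L.
Both paths are first order in A, so the instantaneous fraction to B is constant: dC_B/d(−C_A) = k₁/(k₁+k₂) = 0.3164.
C_B = 0.3164·(C_{A0}−C_A) = 0.3164×2.872 = 0.909 mol/L.
Y_B = C_B/C_{A0} = 0.9086/5.97 = 0.152.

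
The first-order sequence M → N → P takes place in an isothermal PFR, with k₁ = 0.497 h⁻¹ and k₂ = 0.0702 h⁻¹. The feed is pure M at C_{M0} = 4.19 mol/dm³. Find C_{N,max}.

3.04 mol/dm³

Evaluating C_N at τ_opt = ln(k₂/k₁)/(k₂−k₁) gives C_{N,max}/C_{M0} = (k₁/k₂)^[k₂/(k₂−k₁)].
= (0.497/0.0702)^(0.0702/(0.0702−0.497)) = (7.080)^(-0.1645) = 0.7248.
C_{N,max} = 0.7248×4.19 = 3.04 mol/dm³.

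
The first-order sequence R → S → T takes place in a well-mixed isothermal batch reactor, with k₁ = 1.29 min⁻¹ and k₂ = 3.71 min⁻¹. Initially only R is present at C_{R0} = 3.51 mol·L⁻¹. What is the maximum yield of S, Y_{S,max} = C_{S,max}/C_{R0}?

0.198

Evaluating C_S at t_opt = ln(k₂/k₁)/(k₂−k₁) gives C_{S,max}/C_{R0} = (k₁/k₂)^[k₂/(k₂−k₁)].
= (1.29/3.71)^(3.71/(3.71−1.29)) = (0.3477)^(1.533) = 0.1980.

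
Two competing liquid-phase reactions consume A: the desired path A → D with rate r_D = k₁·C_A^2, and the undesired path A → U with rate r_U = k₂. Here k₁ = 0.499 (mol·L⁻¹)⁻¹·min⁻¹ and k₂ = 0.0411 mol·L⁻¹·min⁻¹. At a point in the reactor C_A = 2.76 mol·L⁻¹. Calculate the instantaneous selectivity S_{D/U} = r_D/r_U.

92.5

S_{D/U} = r_D/r_U = (k₁·C_A^2)/(k₂) = (k₁/k₂)·C_A^2.
= (0.499×2.760^2) / (0.0411) = 3.801/0.04110 = 92.5.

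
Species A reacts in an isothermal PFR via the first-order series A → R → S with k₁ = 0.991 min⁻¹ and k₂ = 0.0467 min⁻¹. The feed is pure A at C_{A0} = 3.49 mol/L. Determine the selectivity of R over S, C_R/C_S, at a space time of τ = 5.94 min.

3.87

Solving the coupled first-order balances gives C_R(τ) = [k₁/(k₂−k₁)]·C_{A0}·(e^(−k₁τ) − e^(−k₂τ)).
e^(−k₁τ) = e^(−0.991×5.94) = e^(−5.887) = 0.002777; e^(−k₂τ) = e^(−0.2774) = 0.7578.
C_R = 0.991×3.49/(0.0467−0.991) × (0.002777−0.7578) = (-3.663)×(-0.7550) = 2.765 mol/L.
C_A = C_{A0}e^(−k₁τ) = 0.009690 mol/L, so C_S = C_{A0}−C_A−C_R = 0.7151 mol/L; C_R/C_S = 3.87.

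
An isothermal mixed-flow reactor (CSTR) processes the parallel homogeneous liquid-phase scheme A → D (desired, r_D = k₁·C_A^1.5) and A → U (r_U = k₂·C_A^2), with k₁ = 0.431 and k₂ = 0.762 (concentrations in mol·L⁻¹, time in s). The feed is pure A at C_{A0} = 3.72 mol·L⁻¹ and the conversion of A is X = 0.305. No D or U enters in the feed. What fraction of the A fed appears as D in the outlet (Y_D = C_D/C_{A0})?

0.0794

Exit C_A = C_{A0}(1−X) = 3.72×0.695 = 2.585 mol·L⁻¹.
A CSTR operates uniformly at the exit composition, giving r_D = 1.792 and r_U = 5.093 (each k·C_A^n at C_A = 2.585).
Fraction of consumed A going to D: r_D/(r_D+r_U) = 0.2602.
C_D = 0.2602·C_{A0}·X = 0.2602×3.72×0.305 = 0.295 mol·L⁻¹; Y_D = C_D/C_{A0} = 0.0794.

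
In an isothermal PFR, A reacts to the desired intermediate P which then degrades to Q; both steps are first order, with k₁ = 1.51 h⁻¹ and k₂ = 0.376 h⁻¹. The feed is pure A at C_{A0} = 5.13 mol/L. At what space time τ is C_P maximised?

For first-order series the maximum of C_P occurs at τ_opt = ln(k₂/k₁)/(k₂−k₁).
= ln(0.376/1.51)/(0.376−1.51) = ln(0.2490)/-1.134 = -1.390/-1.134 = 1.23 h.

1.23 h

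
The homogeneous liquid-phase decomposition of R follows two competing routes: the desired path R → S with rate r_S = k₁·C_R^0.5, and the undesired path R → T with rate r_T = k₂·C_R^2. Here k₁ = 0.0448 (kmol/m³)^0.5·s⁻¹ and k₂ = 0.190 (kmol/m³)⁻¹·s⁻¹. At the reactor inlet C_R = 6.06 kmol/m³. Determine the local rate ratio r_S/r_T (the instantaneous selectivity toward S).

S_{S/T} = r_S/r_T = (k₁·C_R^0.5)/(k₂·C_R^2) = (k₁/k₂)·C_R^-1.5.
= (0.0448×6.060^0.5) / (0.190×6.060^2) = 0.1103/6.977 = 0.0158.
The undesired path is higher order in R, so low C_R (CSTR or dilute feed) favours S.

0.0158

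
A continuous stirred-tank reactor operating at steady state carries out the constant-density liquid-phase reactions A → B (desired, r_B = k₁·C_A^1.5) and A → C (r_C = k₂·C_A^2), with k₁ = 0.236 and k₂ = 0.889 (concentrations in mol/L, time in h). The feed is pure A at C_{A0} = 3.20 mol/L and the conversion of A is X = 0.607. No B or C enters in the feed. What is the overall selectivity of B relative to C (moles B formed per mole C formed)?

0.237

Exit C_A = C_{A0}(1−X) = 3.20×0.393 = 1.258 mol/L.
A CSTR operates uniformly at the exit composition, giving r_B = 0.3328 and r_C = 1.406 (each k·C_A^n at C_A = 1.258).
Overall selectivity = C_B/C_C = r_Bτ/(r_Cτ) = r_B/r_C = 0.237.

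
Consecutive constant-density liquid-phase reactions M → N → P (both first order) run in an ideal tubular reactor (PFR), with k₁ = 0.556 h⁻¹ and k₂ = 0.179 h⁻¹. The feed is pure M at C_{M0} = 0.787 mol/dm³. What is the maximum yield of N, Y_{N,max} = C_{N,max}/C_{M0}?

0.584

Evaluating C_N at τ_opt = ln(k₂/k₁)/(k₂−k₁) gives C_{N,max}/C_{M0} = (k₁/k₂)^[k₂/(k₂−k₁)].
= (0.556/0.179)^(0.179/(0.179−0.556)) = (3.106)^(-0.4748) = 0.5838.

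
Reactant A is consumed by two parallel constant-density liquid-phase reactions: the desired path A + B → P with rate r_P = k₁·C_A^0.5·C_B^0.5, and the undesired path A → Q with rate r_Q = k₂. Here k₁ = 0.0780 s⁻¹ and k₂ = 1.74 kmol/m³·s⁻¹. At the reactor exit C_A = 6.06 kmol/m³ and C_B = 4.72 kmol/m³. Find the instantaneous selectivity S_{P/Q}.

0.240

S_{P/Q} = r_P/r_Q = (k₁·C_A^0.5·C_B^0.5)/(k₂) = (k₁/k₂)·C_A^0.5·C_B^0.5.
= (0.0780×6.060^0.5×4.720^0.5) / (1.74) = 0.4172/1.740 = 0.240.
Since the desired path is higher order in A, keeping C_A high (PFR or concentrated feed) favours P.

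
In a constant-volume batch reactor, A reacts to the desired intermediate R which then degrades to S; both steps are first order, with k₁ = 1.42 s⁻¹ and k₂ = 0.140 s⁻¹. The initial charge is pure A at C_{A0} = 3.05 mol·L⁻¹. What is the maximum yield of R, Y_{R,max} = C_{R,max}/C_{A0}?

0.776

At the optimum, C_{R,max}/C_{A0} = (k₁/k₂)^[k₂/(k₂−k₁)].
= (1.42/0.140)^(0.140/(0.140−1.42)) = (10.14)^(-0.1094) = 0.7762.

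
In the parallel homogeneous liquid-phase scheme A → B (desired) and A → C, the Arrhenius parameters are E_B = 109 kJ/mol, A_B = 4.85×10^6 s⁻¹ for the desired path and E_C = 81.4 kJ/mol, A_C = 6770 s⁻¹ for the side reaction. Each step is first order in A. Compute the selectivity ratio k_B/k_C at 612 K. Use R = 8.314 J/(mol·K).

3.16

k_B/k_C = (A_B/A_C)·exp[−(E_B−E_C)/(RT)] = (A_B/A_C)·exp[(E_C−E_B)/(RT)].
(E_C−E_B)/(RT) = (81.4−109)×10³/(8.314×612) = -27600/5088 = -5.424.
k_B/k_C = (4.85×10^6/6770)·exp(-5.424) = 716.4 × 0.004408 = 3.16.
Since E_B > E_C, raising the temperature improves selectivity toward B.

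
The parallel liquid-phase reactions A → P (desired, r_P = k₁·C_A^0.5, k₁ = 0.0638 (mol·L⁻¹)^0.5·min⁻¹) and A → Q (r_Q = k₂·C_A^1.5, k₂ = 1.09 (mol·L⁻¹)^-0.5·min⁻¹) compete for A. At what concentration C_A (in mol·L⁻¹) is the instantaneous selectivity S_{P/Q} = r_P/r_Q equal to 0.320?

0.183 mol·L⁻¹

S_{P/Q} = (k₁/k₂)·C_A⁻¹ ⇒ C_A = (S·k₂/k₁)^(-1).
= (0.320×1.09/0.0638)^(-1) = (5.467)^(-1) = 0.183 mol·L⁻¹.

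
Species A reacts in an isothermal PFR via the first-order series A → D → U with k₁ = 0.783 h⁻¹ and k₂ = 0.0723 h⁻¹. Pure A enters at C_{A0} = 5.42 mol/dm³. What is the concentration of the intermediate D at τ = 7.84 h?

The intermediate concentration in a first-order A→B→C sequence is C_D = k₁C_{A0}(e^(−k₁τ) − e^(−k₂τ))/(k₂−k₁).
e^(−k₁τ) = e^(−0.783×7.84) = e^(−6.139) = 0.002158; e^(−k₂τ) = e^(−0.5668) = 0.5673.
C_D = 0.783×5.42/(0.0723−0.783) × (0.002158−0.5673) = (-5.971)×(-0.5652) = 3.375 mol/dm³.

3.37 mol/dm³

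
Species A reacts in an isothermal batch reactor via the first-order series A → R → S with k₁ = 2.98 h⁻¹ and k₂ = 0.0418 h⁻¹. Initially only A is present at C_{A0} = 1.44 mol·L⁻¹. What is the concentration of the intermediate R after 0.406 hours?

For first-order series with pure A initially, C_R(t) = k₁C_{A0}/(k₂−k₁)·(e^(−k₁t) − e^(−k₂t)).
e^(−k₁t) = e^(−2.98×0.406) = e^(−1.210) = 0.2982; e^(−k₂t) = e^(−0.01697) = 0.9832.
C_R = 2.98×1.44/(0.0418−2.98) × (0.2982−0.9832) = (-1.460)×(-0.6849) = 1.000 mol·L⁻¹.

1.00 mol·L⁻¹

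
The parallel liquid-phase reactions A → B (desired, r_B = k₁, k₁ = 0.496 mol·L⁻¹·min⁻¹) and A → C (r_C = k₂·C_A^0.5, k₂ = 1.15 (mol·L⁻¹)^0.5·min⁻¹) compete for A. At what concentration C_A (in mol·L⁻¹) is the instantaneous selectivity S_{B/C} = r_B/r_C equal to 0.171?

6.36 mol·L⁻¹

S_{B/C} = (k₁/k₂)·C_A^-0.5 ⇒ C_A = (S·k₂/k₁)^(-2).
= (0.171×1.15/0.496)^(-2) = (0.3965)^(-2) = 6.36 mol·L⁻¹.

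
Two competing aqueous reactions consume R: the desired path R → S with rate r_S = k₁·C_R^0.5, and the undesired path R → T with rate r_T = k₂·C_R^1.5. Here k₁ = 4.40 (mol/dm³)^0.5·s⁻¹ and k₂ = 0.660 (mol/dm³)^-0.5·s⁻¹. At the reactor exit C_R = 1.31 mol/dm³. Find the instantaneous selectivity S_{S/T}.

5.09

S_{S/T} = r_S/r_T = (k₁·C_R^0.5)/(k₂·C_R^1.5) = (k₁/k₂)·C_R⁻¹.
= (4.40×1.310^0.5) / (0.660×1.310^1.5) = 5.036/0.9896 = 5.09.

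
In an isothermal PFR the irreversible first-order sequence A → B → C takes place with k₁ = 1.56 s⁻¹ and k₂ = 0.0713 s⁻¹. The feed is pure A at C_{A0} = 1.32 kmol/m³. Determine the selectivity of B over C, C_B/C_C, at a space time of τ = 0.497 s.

Solving the coupled first-order balances gives C_B(τ) = [k₁/(k₂−k₁)]·C_{A0}·(e^(−k₁τ) − e^(−k₂τ)).
e^(−k₁τ) = e^(−1.56×0.497) = e^(−0.7753) = 0.4606; e^(−k₂τ) = e^(−0.03544) = 0.9652.
C_B = 1.56×1.32/(0.0713−1.56) × (0.4606−0.9652) = (-1.383)×(-0.5046) = 0.6980 kmol/m³.
C_A = C_{A0}e^(−k₁τ) = 0.6079 kmol/m³, so C_C = C_{A0}−C_A−C_B = 0.01405 kmol/m³; C_B/C_C = 49.7.

49.7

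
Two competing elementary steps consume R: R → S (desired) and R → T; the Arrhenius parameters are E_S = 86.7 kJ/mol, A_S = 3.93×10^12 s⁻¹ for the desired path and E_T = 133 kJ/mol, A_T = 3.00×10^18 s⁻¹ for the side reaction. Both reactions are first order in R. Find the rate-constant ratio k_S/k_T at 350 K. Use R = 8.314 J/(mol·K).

10.7

With equal orders, S_{S/T} = k_S/k_T = (A_S/A_T)·exp[(E_T−E_S)/(RT)].
(E_T−E_S)/(RT) = (133−86.7)×10³/(8.314×350) = 46300/2910 = 15.91.
k_S/k_T = (3.93×10^12/3.00×10^18)·exp(15.91) = 1.310×10^-6 × 8.131×10^6 = 10.7.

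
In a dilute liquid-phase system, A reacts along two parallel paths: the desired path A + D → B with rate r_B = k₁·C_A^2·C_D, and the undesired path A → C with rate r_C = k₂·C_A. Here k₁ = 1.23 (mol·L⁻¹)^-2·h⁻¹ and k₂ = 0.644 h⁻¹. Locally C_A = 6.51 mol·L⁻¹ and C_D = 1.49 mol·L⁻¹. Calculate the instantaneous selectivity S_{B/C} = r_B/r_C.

18.5

S_{B/C} = r_B/r_C = (k₁·C_A^2·C_D)/(k₂·C_A) = (k₁/k₂)·C_A·C_D.
= (1.23×6.510^2×1.490) / (0.644×6.510) = 77.67/4.192 = 18.5.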